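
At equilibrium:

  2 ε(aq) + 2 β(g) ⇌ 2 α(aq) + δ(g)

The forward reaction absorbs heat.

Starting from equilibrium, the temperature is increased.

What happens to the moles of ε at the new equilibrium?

The forward reaction is endothermic. Raising T favours the endothermic direction — shift to the right.
The net shift is to the right. ε is a reactant, so its amount decreases.

decreases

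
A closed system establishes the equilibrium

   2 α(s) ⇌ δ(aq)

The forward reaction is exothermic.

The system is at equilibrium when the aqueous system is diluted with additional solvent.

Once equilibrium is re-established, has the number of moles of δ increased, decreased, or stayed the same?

increases

Dilution lowers every aqueous concentration by the same factor. Δn_aq = 1 − 0 = +1, so the system shifts toward the side with more dissolved moles — to the right.
The net shift is to the right. δ is a product, so its amount increases.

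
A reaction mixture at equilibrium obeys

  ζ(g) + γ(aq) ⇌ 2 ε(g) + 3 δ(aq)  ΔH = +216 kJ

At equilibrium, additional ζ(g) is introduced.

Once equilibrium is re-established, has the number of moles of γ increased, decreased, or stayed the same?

decreases

Adding ζ (g), a reactant, drives the reaction to the right.
The net shift is to the right. γ is a reactant, so its amount decreases.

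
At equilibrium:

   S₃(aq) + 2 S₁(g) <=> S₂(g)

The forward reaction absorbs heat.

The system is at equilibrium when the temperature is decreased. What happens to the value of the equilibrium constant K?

K depends on temperature via the van 't Hoff relation. The forward reaction is endothermic, so lowering T decreases K.

decreases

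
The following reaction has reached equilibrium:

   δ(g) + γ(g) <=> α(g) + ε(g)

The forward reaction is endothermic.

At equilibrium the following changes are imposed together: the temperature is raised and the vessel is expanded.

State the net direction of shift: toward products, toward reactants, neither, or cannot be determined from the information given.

right

The forward reaction is endothermic. Raising T favours the endothermic direction — shift to the right.
Gas moles: reactants 2, products 2. Δn_gas = 0, so a volume change leaves Q equal to K — no shift from this change.
Only the nonzero effect(s) matter; the net shift is to the right.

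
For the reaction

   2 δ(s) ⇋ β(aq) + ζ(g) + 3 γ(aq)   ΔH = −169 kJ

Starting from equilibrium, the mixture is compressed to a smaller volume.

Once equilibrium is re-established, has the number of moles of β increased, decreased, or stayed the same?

Gas moles: reactants 0, products 1 (Δn_gas = +1). Compression shifts the system toward the side with fewer moles of gas — to the left.
The net shift is to the left. β is a product, so its amount decreases.

decreases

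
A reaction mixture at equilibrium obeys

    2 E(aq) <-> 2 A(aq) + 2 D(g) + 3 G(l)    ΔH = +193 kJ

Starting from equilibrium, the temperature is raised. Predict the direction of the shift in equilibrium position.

The forward reaction is endothermic. Raising T favours the endothermic direction — shift to the right.

right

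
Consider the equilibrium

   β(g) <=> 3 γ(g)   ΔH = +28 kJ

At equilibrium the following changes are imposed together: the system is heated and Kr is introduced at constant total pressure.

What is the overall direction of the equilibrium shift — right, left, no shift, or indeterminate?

right

The forward reaction is endothermic. Raising T favours the endothermic direction — shift to the right.
Adding inert gas at constant total pressure expands the volume and lowers every reacting partial pressure. With Δn_gas = 3 − 1 = +2, Q moves away from K toward the side with fewer gas moles, so the system shifts toward the side with more gas moles — to the right.
All effects act in the same direction — net shift to the right.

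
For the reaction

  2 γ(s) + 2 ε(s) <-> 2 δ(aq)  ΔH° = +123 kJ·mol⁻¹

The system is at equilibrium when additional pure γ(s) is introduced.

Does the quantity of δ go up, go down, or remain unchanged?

γ is a pure solid; its activity is 1 regardless of amount, so Q is unaffected — no shift from this change.
No net shift occurs, so the amount of δ is unchanged.

unchanged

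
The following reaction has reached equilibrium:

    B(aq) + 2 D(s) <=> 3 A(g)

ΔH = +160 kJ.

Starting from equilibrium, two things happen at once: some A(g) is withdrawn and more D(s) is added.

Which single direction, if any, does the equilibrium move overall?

Removing A (g), a product, drives the reaction to the right.
D is a pure solid; its activity is 1 regardless of amount, so Q is unaffected — no shift from this change.
Only the nonzero effect(s) matter; the net shift is to the right.

right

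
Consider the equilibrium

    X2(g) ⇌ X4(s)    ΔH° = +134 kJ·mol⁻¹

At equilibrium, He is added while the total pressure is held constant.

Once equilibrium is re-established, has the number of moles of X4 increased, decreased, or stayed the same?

decreases

Adding inert gas at constant total pressure expands the volume and lowers every reacting partial pressure. With Δn_gas = 0 − 1 = -1, Q moves away from K toward the side with fewer gas moles, so the system shifts toward the side with more gas moles — to the left.
The net shift is to the left. X4 is a product, so its amount decreases.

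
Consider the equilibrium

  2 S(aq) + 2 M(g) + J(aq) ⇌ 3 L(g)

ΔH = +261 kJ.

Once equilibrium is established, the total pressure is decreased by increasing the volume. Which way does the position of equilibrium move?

right

Gas moles: reactants 2, products 3 (Δn_gas = +1). Expansion shifts the system toward the side with more moles of gas — to the right.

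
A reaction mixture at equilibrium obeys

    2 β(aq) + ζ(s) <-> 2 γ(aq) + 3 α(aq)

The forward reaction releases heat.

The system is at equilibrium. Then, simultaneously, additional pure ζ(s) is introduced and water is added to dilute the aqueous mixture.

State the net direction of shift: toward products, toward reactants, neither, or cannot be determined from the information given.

right

ζ is a pure solid; its activity is 1 regardless of amount, so Q is unaffected — no shift from this change.
Dilution lowers every aqueous concentration by the same factor. Δn_aq = 5 − 2 = +3, so the system shifts toward the side with more dissolved moles — to the right.
Only the nonzero effect(s) matter; the net shift is to the right.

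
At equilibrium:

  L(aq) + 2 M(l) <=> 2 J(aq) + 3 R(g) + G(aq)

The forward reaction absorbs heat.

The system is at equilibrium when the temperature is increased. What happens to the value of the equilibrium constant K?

K depends on temperature via the van 't Hoff relation. The forward reaction is endothermic, so raising T increases K.

increases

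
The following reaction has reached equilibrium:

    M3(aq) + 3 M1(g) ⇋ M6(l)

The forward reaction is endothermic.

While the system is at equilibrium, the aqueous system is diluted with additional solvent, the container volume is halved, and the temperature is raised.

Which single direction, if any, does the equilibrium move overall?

Dilution lowers every aqueous concentration by the same factor. Δn_aq = 0 − 1 = -1, so the system shifts toward the side with more dissolved moles — to the left.
Gas moles: reactants 3, products 0 (Δn_gas = -3). Compression shifts the system toward the side with fewer moles of gas — to the right.
The forward reaction is endothermic. Raising T favours the endothermic direction — shift to the right.
The individual effects push in opposite directions; without quantitative information the net direction cannot be determined.

cannot be determined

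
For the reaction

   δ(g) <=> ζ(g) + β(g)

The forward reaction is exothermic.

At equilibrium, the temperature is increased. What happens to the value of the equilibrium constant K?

decreases

K depends on temperature via the van 't Hoff relation. The forward reaction is exothermic, so raising T decreases K.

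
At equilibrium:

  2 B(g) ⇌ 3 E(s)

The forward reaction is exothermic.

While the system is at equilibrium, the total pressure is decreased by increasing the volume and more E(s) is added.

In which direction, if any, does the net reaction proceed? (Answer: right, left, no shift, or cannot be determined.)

left

Gas moles: reactants 2, products 0 (Δn_gas = -2). Expansion shifts the system toward the side with more moles of gas — to the left.
E is a pure solid; its activity is 1 regardless of amount, so Q is unaffected — no shift from this change.
Only the nonzero effect(s) matter; the net shift is to the left.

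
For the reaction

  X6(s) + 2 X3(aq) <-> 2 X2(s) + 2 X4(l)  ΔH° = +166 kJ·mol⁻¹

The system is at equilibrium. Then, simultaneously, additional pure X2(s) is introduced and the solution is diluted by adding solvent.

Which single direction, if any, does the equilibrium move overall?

X2 is a pure solid; its activity is 1 regardless of amount, so Q is unaffected — no shift from this change.
Dilution lowers every aqueous concentration by the same factor. Δn_aq = 0 − 2 = -2, so the system shifts toward the side with more dissolved moles — to the left.
Only the nonzero effect(s) matter; the net shift is to the left.

left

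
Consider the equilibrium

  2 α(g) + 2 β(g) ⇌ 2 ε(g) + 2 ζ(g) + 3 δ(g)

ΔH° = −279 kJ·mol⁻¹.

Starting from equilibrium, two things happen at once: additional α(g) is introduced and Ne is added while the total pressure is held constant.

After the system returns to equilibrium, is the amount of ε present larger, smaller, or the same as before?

increases

Adding α (g), a reactant, drives the reaction to the right.
Adding inert gas at constant total pressure expands the volume and lowers every reacting partial pressure. With Δn_gas = 7 − 4 = +3, Q moves away from K toward the side with fewer gas moles, so the system shifts toward the side with more gas moles — to the right.
The net shift is to the right. ε is a product, so its amount increases.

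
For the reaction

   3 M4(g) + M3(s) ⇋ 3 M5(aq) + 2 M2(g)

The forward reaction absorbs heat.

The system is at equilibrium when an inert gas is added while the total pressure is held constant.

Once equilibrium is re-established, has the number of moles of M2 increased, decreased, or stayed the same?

decreases

Adding inert gas at constant total pressure expands the volume and lowers every reacting partial pressure. With Δn_gas = 2 − 3 = -1, Q moves away from K toward the side with fewer gas moles, so the system shifts toward the side with more gas moles — to the left.
The net shift is to the left. M2 is a product, so its amount decreases.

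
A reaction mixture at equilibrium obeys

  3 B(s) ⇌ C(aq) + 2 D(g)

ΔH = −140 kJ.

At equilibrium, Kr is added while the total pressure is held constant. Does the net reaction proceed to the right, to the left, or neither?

Adding inert gas at constant total pressure expands the volume and lowers every reacting partial pressure. With Δn_gas = 2 − 0 = +2, Q moves away from K toward the side with fewer gas moles, so the system shifts toward the side with more gas moles — to the right.

right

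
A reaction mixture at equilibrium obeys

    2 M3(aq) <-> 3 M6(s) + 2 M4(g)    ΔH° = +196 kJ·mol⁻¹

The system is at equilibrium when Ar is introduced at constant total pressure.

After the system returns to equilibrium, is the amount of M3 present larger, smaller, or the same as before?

decreases

Adding inert gas at constant total pressure expands the volume and lowers every reacting partial pressure. With Δn_gas = 2 − 0 = +2, Q moves away from K toward the side with fewer gas moles, so the system shifts toward the side with more gas moles — to the right.
The net shift is to the right. M3 is a reactant, so its amount decreases.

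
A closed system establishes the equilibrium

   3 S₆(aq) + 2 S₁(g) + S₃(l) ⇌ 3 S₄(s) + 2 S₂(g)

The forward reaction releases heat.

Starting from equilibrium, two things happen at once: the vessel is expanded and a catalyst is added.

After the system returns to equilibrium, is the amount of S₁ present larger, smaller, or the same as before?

Gas moles: reactants 2, products 2. Δn_gas = 0, so a volume change leaves Q equal to K — no shift from this change.
A catalyst speeds both forward and reverse rates equally; it changes neither Q nor K — no shift from this change.
No net shift occurs, so the amount of S₁ is unchanged.

unchanged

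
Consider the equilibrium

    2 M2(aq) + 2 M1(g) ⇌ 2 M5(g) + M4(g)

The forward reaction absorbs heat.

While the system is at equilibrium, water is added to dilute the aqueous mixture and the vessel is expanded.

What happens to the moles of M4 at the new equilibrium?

cannot be determined

Dilution lowers every aqueous concentration by the same factor. Δn_aq = 0 − 2 = -2, so the system shifts toward the side with more dissolved moles — to the left.
Gas moles: reactants 2, products 3 (Δn_gas = +1). Expansion shifts the system toward the side with more moles of gas — to the right.
The two effects oppose each other, so the net shift — and hence the change in M4 — cannot be determined from the given information.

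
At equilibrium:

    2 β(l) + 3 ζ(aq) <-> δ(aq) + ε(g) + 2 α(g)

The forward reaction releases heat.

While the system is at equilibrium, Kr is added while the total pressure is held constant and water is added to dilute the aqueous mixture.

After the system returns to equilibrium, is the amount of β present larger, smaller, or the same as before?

cannot be determined

Adding inert gas at constant total pressure expands the volume and lowers every reacting partial pressure. With Δn_gas = 3 − 0 = +3, Q moves away from K toward the side with fewer gas moles, so the system shifts toward the side with more gas moles — to the right.
Dilution lowers every aqueous concentration by the same factor. Δn_aq = 1 − 3 = -2, so the system shifts toward the side with more dissolved moles — to the left.
The two effects oppose each other, so the net shift — and hence the change in β — cannot be determined from the given information.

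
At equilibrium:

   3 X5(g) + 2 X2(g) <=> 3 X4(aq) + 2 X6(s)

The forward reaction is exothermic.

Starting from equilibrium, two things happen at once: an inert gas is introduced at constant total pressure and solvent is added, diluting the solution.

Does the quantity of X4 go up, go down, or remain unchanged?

Adding inert gas at constant total pressure expands the volume and lowers every reacting partial pressure. With Δn_gas = 0 − 5 = -5, Q moves away from K toward the side with fewer gas moles, so the system shifts toward the side with more gas moles — to the left.
Dilution lowers every aqueous concentration by the same factor. Δn_aq = 3 − 0 = +3, so the system shifts toward the side with more dissolved moles — to the right.
The two effects oppose each other, so the net shift — and hence the change in X4 — cannot be determined from the given information.

cannot be determined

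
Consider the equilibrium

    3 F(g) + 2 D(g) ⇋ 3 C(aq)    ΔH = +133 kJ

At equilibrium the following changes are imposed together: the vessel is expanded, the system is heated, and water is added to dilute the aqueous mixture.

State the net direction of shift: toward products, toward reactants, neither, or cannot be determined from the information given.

Gas moles: reactants 5, products 0 (Δn_gas = -5). Expansion shifts the system toward the side with more moles of gas — to the left.
The forward reaction is endothermic. Raising T favours the endothermic direction — shift to the right.
Dilution lowers every aqueous concentration by the same factor. Δn_aq = 3 − 0 = +3, so the system shifts toward the side with more dissolved moles — to the right.
The individual effects push in opposite directions; without quantitative information the net direction cannot be determined.

cannot be determined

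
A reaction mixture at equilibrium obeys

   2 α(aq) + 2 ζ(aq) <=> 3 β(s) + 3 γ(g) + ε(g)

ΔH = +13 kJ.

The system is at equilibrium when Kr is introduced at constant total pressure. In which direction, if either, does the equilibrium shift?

Adding inert gas at constant total pressure expands the volume and lowers every reacting partial pressure. With Δn_gas = 4 − 0 = +4, Q moves away from K toward the side with fewer gas moles, so the system shifts toward the side with more gas moles — to the right.

right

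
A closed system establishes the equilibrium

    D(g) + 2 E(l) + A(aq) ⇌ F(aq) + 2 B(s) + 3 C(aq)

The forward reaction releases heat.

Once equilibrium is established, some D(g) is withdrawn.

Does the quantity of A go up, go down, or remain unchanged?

increases

Removing D (g), a reactant, drives the reaction to the left.
The net shift is to the left. A is a reactant, so its amount increases.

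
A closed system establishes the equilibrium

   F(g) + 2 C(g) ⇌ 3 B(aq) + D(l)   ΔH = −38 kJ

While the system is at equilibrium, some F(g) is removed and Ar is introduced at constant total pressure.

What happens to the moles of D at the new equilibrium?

decreases

Removing F (g), a reactant, drives the reaction to the left.
Adding inert gas at constant total pressure expands the volume and lowers every reacting partial pressure. With Δn_gas = 0 − 3 = -3, Q moves away from K toward the side with fewer gas moles, so the system shifts toward the side with more gas moles — to the left.
The net shift is to the left. D is a product, so its amount decreases.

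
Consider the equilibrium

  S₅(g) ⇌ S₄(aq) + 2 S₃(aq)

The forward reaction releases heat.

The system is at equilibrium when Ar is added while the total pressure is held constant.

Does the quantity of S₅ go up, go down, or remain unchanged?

Adding inert gas at constant total pressure expands the volume and lowers every reacting partial pressure. With Δn_gas = 0 − 1 = -1, Q moves away from K toward the side with fewer gas moles, so the system shifts toward the side with more gas moles — to the left.
The net shift is to the left. S₅ is a reactant, so its amount increases.

increases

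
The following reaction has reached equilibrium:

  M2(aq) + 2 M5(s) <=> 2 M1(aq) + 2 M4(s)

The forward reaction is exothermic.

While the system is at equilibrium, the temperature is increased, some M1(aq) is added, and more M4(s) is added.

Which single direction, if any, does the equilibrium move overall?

The forward reaction is exothermic. Raising T favours the endothermic direction — shift to the left.
Adding M1 (aq), a product, drives the reaction to the left.
M4 is a pure solid; its activity is 1 regardless of amount, so Q is unaffected — no shift from this change.
Only the nonzero effect(s) matter; the net shift is to the left.

left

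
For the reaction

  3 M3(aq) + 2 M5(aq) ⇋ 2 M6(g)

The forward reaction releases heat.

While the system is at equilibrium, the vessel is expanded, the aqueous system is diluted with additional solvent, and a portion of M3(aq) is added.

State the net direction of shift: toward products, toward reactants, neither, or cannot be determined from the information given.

cannot be determined

Gas moles: reactants 0, products 2 (Δn_gas = +2). Expansion shifts the system toward the side with more moles of gas — to the right.
Dilution lowers every aqueous concentration by the same factor. Δn_aq = 0 − 5 = -5, so the system shifts toward the side with more dissolved moles — to the left.
Adding M3 (aq), a reactant, drives the reaction to the right.
The individual effects push in opposite directions; without quantitative information the net direction cannot be determined.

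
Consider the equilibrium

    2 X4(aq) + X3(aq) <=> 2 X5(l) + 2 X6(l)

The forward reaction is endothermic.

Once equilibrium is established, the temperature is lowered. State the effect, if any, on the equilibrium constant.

decreases

K depends on temperature via the van 't Hoff relation. The forward reaction is endothermic, so lowering T decreases K.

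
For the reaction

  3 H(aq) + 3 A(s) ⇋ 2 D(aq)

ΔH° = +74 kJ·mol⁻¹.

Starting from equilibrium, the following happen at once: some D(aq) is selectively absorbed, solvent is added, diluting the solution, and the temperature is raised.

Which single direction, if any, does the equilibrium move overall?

Removing D (aq), a product, drives the reaction to the right.
Dilution lowers every aqueous concentration by the same factor. Δn_aq = 2 − 3 = -1, so the system shifts toward the side with more dissolved moles — to the left.
The forward reaction is endothermic. Raising T favours the endothermic direction — shift to the right.
The individual effects push in opposite directions; without quantitative information the net direction cannot be determined.

cannot be determined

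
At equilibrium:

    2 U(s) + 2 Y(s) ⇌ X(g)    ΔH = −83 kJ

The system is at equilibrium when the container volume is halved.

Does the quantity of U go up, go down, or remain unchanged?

Gas moles: reactants 0, products 1 (Δn_gas = +1). Compression shifts the system toward the side with fewer moles of gas — to the left.
The net shift is to the left. U is a reactant, so its amount increases.

increases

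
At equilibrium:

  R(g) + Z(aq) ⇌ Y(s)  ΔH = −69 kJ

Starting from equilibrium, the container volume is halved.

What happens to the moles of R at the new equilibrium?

decreases

Gas moles: reactants 1, products 0 (Δn_gas = -1). Compression shifts the system toward the side with fewer moles of gas — to the right.
The net shift is to the right. R is a reactant, so its amount decreases.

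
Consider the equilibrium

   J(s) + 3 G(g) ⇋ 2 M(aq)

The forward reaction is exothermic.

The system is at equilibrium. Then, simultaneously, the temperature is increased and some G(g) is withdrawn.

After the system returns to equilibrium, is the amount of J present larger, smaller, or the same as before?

increases

The forward reaction is exothermic. Raising T favours the endothermic direction — shift to the left.
Removing G (g), a reactant, drives the reaction to the left.
The net shift is to the left. J is a reactant, so its amount increases.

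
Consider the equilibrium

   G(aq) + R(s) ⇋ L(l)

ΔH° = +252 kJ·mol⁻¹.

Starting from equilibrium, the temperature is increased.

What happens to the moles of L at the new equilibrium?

increases

The forward reaction is endothermic. Raising T favours the endothermic direction — shift to the right.
The net shift is to the right. L is a product, so its amount increases.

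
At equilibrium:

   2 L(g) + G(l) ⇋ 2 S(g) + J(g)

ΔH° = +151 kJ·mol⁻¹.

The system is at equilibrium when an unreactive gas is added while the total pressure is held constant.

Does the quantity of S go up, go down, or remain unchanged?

Adding inert gas at constant total pressure expands the volume and lowers every reacting partial pressure. With Δn_gas = 3 − 2 = +1, Q moves away from K toward the side with fewer gas moles, so the system shifts toward the side with more gas moles — to the right.
The net shift is to the right. S is a product, so its amount increases.

increases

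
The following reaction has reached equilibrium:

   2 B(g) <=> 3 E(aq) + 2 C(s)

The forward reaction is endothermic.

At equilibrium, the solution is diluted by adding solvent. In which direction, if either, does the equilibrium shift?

Dilution lowers every aqueous concentration by the same factor. Δn_aq = 3 − 0 = +3, so the system shifts toward the side with more dissolved moles — to the right.

right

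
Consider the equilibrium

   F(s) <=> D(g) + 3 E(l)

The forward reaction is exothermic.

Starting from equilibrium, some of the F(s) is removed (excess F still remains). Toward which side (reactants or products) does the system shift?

F is a pure solid; its activity is 1 regardless of amount, so Q is unaffected — no shift from this change.

no shift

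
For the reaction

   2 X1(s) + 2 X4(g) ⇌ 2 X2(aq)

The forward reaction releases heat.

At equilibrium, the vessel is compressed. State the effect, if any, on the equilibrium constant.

unchanged

The equilibrium constant depends only on temperature. This perturbation may move the position of equilibrium, but since T is unchanged, K itself is unchanged.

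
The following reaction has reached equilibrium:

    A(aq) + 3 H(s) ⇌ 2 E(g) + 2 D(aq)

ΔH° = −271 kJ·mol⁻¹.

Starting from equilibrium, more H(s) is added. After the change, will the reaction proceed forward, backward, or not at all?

no shift

H is a pure solid; its activity is 1 regardless of amount, so Q is unaffected — no shift from this change.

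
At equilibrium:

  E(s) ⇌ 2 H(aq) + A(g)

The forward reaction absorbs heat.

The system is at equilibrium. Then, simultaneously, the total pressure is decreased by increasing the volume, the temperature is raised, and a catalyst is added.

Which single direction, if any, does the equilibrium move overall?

right

Gas moles: reactants 0, products 1 (Δn_gas = +1). Expansion shifts the system toward the side with more moles of gas — to the right.
The forward reaction is endothermic. Raising T favours the endothermic direction — shift to the right.
A catalyst speeds both forward and reverse rates equally; it changes neither Q nor K — no shift from this change.
Only the nonzero effect(s) matter; the net shift is to the right.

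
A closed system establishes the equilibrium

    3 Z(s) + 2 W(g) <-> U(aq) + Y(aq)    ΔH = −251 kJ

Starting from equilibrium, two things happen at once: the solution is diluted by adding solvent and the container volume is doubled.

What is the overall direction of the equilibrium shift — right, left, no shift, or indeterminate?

Dilution lowers every aqueous concentration by the same factor. Δn_aq = 2 − 0 = +2, so the system shifts toward the side with more dissolved moles — to the right.
Gas moles: reactants 2, products 0 (Δn_gas = -2). Expansion shifts the system toward the side with more moles of gas — to the left.
The individual effects push in opposite directions; without quantitative information the net direction cannot be determined.

cannot be determined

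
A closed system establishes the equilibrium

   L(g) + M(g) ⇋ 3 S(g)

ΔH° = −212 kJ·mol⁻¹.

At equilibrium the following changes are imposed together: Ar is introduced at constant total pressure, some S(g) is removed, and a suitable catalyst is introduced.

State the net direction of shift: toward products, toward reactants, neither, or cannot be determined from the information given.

right

Adding inert gas at constant total pressure expands the volume and lowers every reacting partial pressure. With Δn_gas = 3 − 2 = +1, Q moves away from K toward the side with fewer gas moles, so the system shifts toward the side with more gas moles — to the right.
Removing S (g), a product, drives the reaction to the right.
A catalyst speeds both forward and reverse rates equally; it changes neither Q nor K — no shift from this change.
Only the nonzero effect(s) matter; the net shift is to the right.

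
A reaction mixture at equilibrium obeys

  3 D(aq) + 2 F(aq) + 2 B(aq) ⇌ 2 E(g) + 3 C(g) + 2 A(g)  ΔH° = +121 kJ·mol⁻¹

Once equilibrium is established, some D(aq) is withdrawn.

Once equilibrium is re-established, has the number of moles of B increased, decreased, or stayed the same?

increases

Removing D (aq), a reactant, drives the reaction to the left.
The net shift is to the left. B is a reactant, so its amount increases.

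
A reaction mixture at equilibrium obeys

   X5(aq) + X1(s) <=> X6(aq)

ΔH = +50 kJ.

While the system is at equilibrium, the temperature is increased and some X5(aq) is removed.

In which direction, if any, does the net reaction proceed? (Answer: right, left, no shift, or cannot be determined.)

cannot be determined

The forward reaction is endothermic. Raising T favours the endothermic direction — shift to the right.
Removing X5 (aq), a reactant, drives the reaction to the left.
The individual effects push in opposite directions; without quantitative information the net direction cannot be determined.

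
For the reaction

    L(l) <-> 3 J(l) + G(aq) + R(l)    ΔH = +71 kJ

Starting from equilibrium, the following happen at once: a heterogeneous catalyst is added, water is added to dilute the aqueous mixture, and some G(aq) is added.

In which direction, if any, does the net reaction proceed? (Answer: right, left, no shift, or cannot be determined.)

cannot be determined

A catalyst speeds both forward and reverse rates equally; it changes neither Q nor K — no shift from this change.
Dilution lowers every aqueous concentration by the same factor. Δn_aq = 1 − 0 = +1, so the system shifts toward the side with more dissolved moles — to the right.
Adding G (aq), a product, drives the reaction to the left.
The individual effects push in opposite directions; without quantitative information the net direction cannot be determined.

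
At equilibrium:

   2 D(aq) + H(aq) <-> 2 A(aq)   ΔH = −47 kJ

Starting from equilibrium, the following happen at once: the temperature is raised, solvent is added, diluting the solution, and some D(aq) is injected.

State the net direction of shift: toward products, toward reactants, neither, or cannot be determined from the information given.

cannot be determined

The forward reaction is exothermic. Raising T favours the endothermic direction — shift to the left.
Dilution lowers every aqueous concentration by the same factor. Δn_aq = 2 − 3 = -1, so the system shifts toward the side with more dissolved moles — to the left.
Adding D (aq), a reactant, drives the reaction to the right.
The individual effects push in opposite directions; without quantitative information the net direction cannot be determined.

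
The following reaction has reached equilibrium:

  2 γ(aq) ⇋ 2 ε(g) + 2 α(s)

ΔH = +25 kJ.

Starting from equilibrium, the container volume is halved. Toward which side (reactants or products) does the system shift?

left

Gas moles: reactants 0, products 2 (Δn_gas = +2). Compression shifts the system toward the side with fewer moles of gas — to the left.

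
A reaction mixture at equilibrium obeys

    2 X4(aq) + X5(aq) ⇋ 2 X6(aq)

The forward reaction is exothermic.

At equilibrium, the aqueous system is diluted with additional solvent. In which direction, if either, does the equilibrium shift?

left

Dilution lowers every aqueous concentration by the same factor. Δn_aq = 2 − 3 = -1, so the system shifts toward the side with more dissolved moles — to the left.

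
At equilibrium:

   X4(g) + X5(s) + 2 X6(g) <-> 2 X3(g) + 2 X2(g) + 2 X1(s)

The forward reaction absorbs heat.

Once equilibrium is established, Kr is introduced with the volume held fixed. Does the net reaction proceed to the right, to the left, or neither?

At constant volume, adding an inert gas leaves every reacting species' partial pressure unchanged, so Q is unchanged — no shift from this change.

no shift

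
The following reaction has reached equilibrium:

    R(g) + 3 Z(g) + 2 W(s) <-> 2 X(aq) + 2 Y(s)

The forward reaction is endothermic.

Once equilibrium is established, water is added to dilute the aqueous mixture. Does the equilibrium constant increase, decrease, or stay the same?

unchanged

The equilibrium constant depends only on temperature. This perturbation may move the position of equilibrium, but since T is unchanged, K itself is unchanged.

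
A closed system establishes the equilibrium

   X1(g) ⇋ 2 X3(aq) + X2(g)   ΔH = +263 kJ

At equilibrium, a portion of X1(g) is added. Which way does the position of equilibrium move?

right

Adding X1 (g), a reactant, drives the reaction to the right.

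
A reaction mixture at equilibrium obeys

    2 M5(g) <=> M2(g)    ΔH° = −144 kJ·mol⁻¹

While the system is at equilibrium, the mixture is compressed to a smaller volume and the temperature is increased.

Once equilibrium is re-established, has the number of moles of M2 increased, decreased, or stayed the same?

cannot be determined

Gas moles: reactants 2, products 1 (Δn_gas = -1). Compression shifts the system toward the side with fewer moles of gas — to the right.
The forward reaction is exothermic. Raising T favours the endothermic direction — shift to the left.
The two effects oppose each other, so the net shift — and hence the change in M2 — cannot be determined from the given information.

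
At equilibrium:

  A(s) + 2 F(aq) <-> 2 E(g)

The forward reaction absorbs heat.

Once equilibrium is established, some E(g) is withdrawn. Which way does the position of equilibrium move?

Removing E (g), a product, drives the reaction to the right.

right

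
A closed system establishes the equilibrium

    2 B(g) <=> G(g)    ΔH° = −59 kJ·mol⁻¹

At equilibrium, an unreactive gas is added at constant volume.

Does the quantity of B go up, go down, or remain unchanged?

unchanged

At constant volume, adding an inert gas leaves every reacting species' partial pressure unchanged, so Q is unchanged — no shift from this change.
No net shift occurs, so the amount of B is unchanged.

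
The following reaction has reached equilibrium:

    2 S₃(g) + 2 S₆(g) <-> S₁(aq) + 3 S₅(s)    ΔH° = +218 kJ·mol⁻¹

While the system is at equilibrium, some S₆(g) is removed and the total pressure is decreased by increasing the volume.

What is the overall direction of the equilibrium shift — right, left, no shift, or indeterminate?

left

Removing S₆ (g), a reactant, drives the reaction to the left.
Gas moles: reactants 4, products 0 (Δn_gas = -4). Expansion shifts the system toward the side with more moles of gas — to the left.
All effects act in the same direction — net shift to the left.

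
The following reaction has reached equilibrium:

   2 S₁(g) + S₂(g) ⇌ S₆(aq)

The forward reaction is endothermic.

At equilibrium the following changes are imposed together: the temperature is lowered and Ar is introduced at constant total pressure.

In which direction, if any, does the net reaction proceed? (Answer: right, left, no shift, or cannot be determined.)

The forward reaction is endothermic. Lowering T favours the exothermic direction — shift to the left.
Adding inert gas at constant total pressure expands the volume and lowers every reacting partial pressure. With Δn_gas = 0 − 3 = -3, Q moves away from K toward the side with fewer gas moles, so the system shifts toward the side with more gas moles — to the left.
All effects act in the same direction — net shift to the left.

left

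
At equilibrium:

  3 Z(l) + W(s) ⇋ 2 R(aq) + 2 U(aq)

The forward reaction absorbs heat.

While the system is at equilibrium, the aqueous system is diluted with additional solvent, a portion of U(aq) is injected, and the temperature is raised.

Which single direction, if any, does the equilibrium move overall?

Dilution lowers every aqueous concentration by the same factor. Δn_aq = 4 − 0 = +4, so the system shifts toward the side with more dissolved moles — to the right.
Adding U (aq), a product, drives the reaction to the left.
The forward reaction is endothermic. Raising T favours the endothermic direction — shift to the right.
The individual effects push in opposite directions; without quantitative information the net direction cannot be determined.

cannot be determined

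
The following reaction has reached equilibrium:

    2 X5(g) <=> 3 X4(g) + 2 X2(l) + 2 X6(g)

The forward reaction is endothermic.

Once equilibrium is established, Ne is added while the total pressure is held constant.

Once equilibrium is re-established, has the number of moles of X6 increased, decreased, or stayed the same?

increases

Adding inert gas at constant total pressure expands the volume and lowers every reacting partial pressure. With Δn_gas = 5 − 2 = +3, Q moves away from K toward the side with fewer gas moles, so the system shifts toward the side with more gas moles — to the right.
The net shift is to the right. X6 is a product, so its amount increases.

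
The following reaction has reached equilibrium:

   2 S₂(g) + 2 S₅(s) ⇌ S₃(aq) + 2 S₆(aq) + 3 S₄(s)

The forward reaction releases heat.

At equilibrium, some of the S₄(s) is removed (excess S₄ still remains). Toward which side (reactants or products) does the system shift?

no shift

S₄ is a pure solid; its activity is 1 regardless of amount, so Q is unaffected — no shift from this change.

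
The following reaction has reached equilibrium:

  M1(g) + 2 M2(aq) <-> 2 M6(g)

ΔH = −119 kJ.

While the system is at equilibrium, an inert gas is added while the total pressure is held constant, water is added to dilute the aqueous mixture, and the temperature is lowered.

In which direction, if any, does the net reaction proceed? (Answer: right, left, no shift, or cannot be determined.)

cannot be determined

Adding inert gas at constant total pressure expands the volume and lowers every reacting partial pressure. With Δn_gas = 2 − 1 = +1, Q moves away from K toward the side with fewer gas moles, so the system shifts toward the side with more gas moles — to the right.
Dilution lowers every aqueous concentration by the same factor. Δn_aq = 0 − 2 = -2, so the system shifts toward the side with more dissolved moles — to the left.
The forward reaction is exothermic. Lowering T favours the exothermic direction — shift to the right.
The individual effects push in opposite directions; without quantitative information the net direction cannot be determined.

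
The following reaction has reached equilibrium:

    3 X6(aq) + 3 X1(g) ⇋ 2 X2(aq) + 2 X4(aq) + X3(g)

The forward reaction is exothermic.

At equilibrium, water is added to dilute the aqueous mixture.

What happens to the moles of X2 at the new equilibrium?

increases

Dilution lowers every aqueous concentration by the same factor. Δn_aq = 4 − 3 = +1, so the system shifts toward the side with more dissolved moles — to the right.
The net shift is to the right. X2 is a product, so its amount increases.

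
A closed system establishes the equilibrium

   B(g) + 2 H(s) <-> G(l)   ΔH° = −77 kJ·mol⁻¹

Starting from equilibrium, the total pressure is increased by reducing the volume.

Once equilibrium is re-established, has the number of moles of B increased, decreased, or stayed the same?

decreases

Gas moles: reactants 1, products 0 (Δn_gas = -1). Compression shifts the system toward the side with fewer moles of gas — to the right.
The net shift is to the right. B is a reactant, so its amount decreases.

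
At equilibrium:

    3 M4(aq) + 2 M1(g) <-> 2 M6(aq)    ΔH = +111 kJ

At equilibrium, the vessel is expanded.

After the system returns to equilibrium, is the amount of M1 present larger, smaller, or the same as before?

increases

Gas moles: reactants 2, products 0 (Δn_gas = -2). Expansion shifts the system toward the side with more moles of gas — to the left.
The net shift is to the left. M1 is a reactant, so its amount increases.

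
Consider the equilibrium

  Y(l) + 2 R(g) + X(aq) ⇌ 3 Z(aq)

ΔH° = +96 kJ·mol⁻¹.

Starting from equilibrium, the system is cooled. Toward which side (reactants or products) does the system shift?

The forward reaction is endothermic. Lowering T favours the exothermic direction — shift to the left.

left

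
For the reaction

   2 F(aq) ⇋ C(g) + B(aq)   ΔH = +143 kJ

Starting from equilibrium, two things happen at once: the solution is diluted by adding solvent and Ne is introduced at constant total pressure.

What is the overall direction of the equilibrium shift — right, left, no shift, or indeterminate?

Dilution lowers every aqueous concentration by the same factor. Δn_aq = 1 − 2 = -1, so the system shifts toward the side with more dissolved moles — to the left.
Adding inert gas at constant total pressure expands the volume and lowers every reacting partial pressure. With Δn_gas = 1 − 0 = +1, Q moves away from K toward the side with fewer gas moles, so the system shifts toward the side with more gas moles — to the right.
The individual effects push in opposite directions; without quantitative information the net direction cannot be determined.

cannot be determined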